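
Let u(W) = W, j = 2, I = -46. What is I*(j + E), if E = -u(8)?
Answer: 276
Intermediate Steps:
E = -8 (E = -1*8 = -8)
I*(j + E) = -46*(2 - 8) = -46*(-6) = 276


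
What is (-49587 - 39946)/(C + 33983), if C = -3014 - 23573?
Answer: -89533/7396 ≈ -12.106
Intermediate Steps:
C = -26587
(-49587 - 39946)/(C + 33983) = (-49587 - 39946)/(-26587 + 33983) = -89533/7396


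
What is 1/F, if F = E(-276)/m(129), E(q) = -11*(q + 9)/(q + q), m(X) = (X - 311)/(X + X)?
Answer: 16744/126291 ≈ 0.13258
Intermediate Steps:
m(X) = (-311 + X)/(2*X) (m(X) = (-311 + X)/((2*X)) = (-311 + X)*(1/(2*X)) = (-311 + X)/(2*X))
E(q) = -11*(9 + q)/(2*q)
F = 126291/16744 (F = ((11/2)*(-9 - 1*(-276))/(-276))/(((½)*(-311 + 129)/129)) = ((11/2)*(-1/276)*(-9 + 276))/(((½)*(1/129)*(-182))) = ((11/2)*(-1/276)*267)/(-91/129) = -979/184*(-129/91) = 126291/16744 ≈ 7.5425)
1/F = 1/(126291/16744) = 16744/126291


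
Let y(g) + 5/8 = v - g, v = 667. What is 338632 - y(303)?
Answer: 2706149/8 ≈ 3.3827e+5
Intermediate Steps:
y(g) = 5331/8 - g (y(g) = -5/8 + (667 - g) = 5331/8 - g)
338632 - y(303) = 338632 - (5331/8 - 1*303) = 338632 - (5331/8 - 303) = 338632 - 1*2907/8 = 338632 - 2907/8 = 2706149/8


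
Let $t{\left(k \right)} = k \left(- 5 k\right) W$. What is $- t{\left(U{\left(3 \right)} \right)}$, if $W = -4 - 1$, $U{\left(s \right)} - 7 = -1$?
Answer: $-900$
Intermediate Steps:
$U{\left(s \right)} = 6$ ($U{\left(s \right)} = 7 - 1 = 6$)
$W = -5$
$t{\left(k \right)} = 25 k^{2}$ ($t{\left(k \right)} = k \left(- 5 k\right) \left(-5\right) = - 5 k^{2} \left(-5\right) = 25 k^{2}$)
$- t{\left(U{\left(3 \right)} \right)} = - 25 \cdot 6^{2} = - 25 \cdot 36 = \left(-1\right) 900 = -900$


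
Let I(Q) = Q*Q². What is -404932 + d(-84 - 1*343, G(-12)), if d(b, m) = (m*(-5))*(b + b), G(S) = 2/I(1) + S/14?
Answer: -400052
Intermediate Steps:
I(Q) = Q³
G(S) = 2 + S/14 (G(S) = 2/(1³) + S/14 = 2/1 + S*(1/14) = 2*1 + S/14 = 2 + S/14)
d(b, m) = -10*b*m (d(b, m) = (-5*m)*(2*b) = -10*b*m)
-404932 + d(-84 - 1*343, G(-12)) = -404932 - 10*(-84 - 1*343)*(2 + (1/14)*(-12)) = -404932 - 10*(-84 - 343)*(2 - 6/7) = -404932 - 10*(-427)*8/7 = -404932 + 4880 = -400052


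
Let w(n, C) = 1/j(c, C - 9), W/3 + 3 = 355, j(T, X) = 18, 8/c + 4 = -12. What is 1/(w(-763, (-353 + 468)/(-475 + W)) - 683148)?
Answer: -18/12296663 ≈ -1.4638e-6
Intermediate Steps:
c = -½ (c = 8/(-4 - 12) = 8/(-16) = 8*(-1/16) = -½ ≈ -0.50000)
W = 1056 (W = -9 + 3*355 = -9 + 1065 = 1056)
w(n, C) = 1/18
1/(w(-763, (-353 + 468)/(-475 + W)) - 683148) = 1/(1/18 - 683148) = 1/(-12296663/18) = -18/12296663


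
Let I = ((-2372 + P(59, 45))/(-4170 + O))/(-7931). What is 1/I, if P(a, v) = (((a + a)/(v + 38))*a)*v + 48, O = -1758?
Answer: 1951121172/60199 ≈ 32411.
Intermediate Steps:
P(a, v) = 48 + 2*v*a²/(38 + v) (P(a, v) = (((2*a)/(38 + v))*a)*v + 48 = ((2*a/(38 + v))*a)*v + 48 = (2*a²/(38 + v))*v + 48 = 2*v*a²/(38 + v) + 48 = 48 + 2*v*a²/(38 + v))
I = 60199/1951121172 (I = ((-2372 + 2*(912 + 24*45 + 45*59²)/(38 + 45))/(-4170 - 1758))/(-7931) = ((-2372 + 2*(912 + 1080 + 45*3481)/83)/(-5928))*(-1/7931) = ((-2372 + 2*(1/83)*(912 + 1080 + 156645))*(-1/5928))*(-1/7931) = ((-2372 + 2*(1/83)*158637)*(-1/5928))*(-1/7931) = ((-2372 + 317274/83)*(-1/5928))*(-1/7931) = ((120398/83)*(-1/5928))*(-1/7931) = -60199/246012*(-1/7931) = 60199/1951121172 ≈ 3.0854e-5)
1/I = 1/(60199/1951121172) = 1951121172/60199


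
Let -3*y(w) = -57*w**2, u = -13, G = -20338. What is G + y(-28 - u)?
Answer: -16063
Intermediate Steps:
y(w) = 19*w**2 (y(w) = -(-19)*w**2 = 19*w**2)
G + y(-28 - u) = -20338 + 19*(-28 - 1*(-13))**2 = -20338 + 19*(-28 + 13)**2 = -20338 + 19*(-15)**2 = -20338 + 19*225 = -20338 + 4275 = -16063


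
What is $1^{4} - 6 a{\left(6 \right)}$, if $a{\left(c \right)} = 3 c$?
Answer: $-107$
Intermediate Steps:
$1^{4} - 6 a{\left(6 \right)} = 1^{4} - 6 \cdot 3 \cdot 6 = 1 - 108 = -107$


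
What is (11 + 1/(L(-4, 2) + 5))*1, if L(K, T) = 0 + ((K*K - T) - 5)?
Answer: 155/14 ≈ 11.071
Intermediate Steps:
L(K, T) = -5 + K² - T (L(K, T) = 0 + ((K² - T) - 5) = 0 + (-5 + K² - T) = -5 + K² - T)
(11 + 1/(L(-4, 2) + 5))*1 = (11 + 1/((-5 + (-4)² - 1*2) + 5))*1 = (11 + 1/((-5 + 16 - 2) + 5))*1 = (11 + 1/(9 + 5))*1 = (11 + 1/14)*1 = (155/14)*1 = 155/14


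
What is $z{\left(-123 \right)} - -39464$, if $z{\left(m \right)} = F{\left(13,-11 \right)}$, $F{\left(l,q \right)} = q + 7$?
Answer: $39460$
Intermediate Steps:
$F{\left(l,q \right)} = 7 + q$
$z{\left(m \right)} = -4$ ($z{\left(m \right)} = 7 - 11 = -4$)
$z{\left(-123 \right)} - -39464 = -4 - -39464 = -4 + 39464 = 39460$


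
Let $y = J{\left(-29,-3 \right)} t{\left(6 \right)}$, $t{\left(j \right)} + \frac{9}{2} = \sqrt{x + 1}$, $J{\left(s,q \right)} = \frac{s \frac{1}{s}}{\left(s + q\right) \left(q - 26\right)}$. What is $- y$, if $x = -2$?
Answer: $\frac{9}{1856} - \frac{i}{928} \approx 0.0048491 - 0.0010776 i$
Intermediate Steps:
$J{\left(s,q \right)} = \frac{1}{\left(-26 + q\right) \left(q + s\right)}$ ($J{\left(s,q \right)} = 1 \frac{1}{\left(q + s\right) \left(-26 + q\right)} = 1 \frac{1}{\left(-26 + q\right) \left(q + s\right)} = \frac{1}{\left(-26 + q\right) \left(q + s\right)}$)
$t{\left(j \right)} = - \frac{9}{2} + i$ ($t{\left(j \right)} = - \frac{9}{2} + \sqrt{-2 + 1} = - \frac{9}{2} + \sqrt{-1} = - \frac{9}{2} + i$)
$y = - \frac{9}{1856} + \frac{i}{928}$ ($y = \frac{- \frac{9}{2} + i}{\left(-3\right)^{2} - -78 - -754 - -87} = \frac{- \frac{9}{2} + i}{9 + 78 + 754 + 87} = \frac{- \frac{9}{2} + i}{928} = - \frac{9}{1856} + \frac{i}{928} \approx -0.0048491 + 0.0010776 i$)
$- y = - (- \frac{9}{1856} + \frac{i}{928}) = \frac{9}{1856} - \frac{i}{928}$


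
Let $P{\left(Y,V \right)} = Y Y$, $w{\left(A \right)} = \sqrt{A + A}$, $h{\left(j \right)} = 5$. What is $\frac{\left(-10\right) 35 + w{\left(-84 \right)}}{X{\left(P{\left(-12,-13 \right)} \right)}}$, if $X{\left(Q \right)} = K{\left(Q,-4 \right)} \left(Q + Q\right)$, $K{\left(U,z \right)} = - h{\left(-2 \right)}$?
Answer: $\frac{35}{144} - \frac{i \sqrt{42}}{720} \approx 0.24306 - 0.009001 i$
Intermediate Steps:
$w{\left(A \right)} = \sqrt{2} \sqrt{A}$ ($w{\left(A \right)} = \sqrt{2 A} = \sqrt{2} \sqrt{A}$)
$K{\left(U,z \right)} = -5$ ($K{\left(U,z \right)} = \left(-1\right) 5 = -5$)
$P{\left(Y,V \right)} = Y^{2}$
$X{\left(Q \right)} = - 10 Q$ ($X{\left(Q \right)} = - 5 \left(Q + Q\right) = - 5 \cdot 2 Q = - 10 Q$)
$\frac{\left(-10\right) 35 + w{\left(-84 \right)}}{X{\left(P{\left(-12,-13 \right)} \right)}} = \frac{\left(-10\right) 35 + \sqrt{2} \sqrt{-84}}{\left(-10\right) \left(-12\right)^{2}} = \frac{-350 + \sqrt{2} \cdot 2 i \sqrt{21}}{\left(-10\right) 144} = \frac{-350 + 2 i \sqrt{42}}{-1440} = \left(-350 + 2 i \sqrt{42}\right) \left(- \frac{1}{1440}\right) = \frac{35}{144} - \frac{i \sqrt{42}}{720}$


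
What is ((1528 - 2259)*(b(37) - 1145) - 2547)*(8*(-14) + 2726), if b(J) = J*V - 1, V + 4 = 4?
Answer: 2183157906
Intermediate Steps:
V = 0 (V = -4 + 4 = 0)
b(J) = -1 (b(J) = J*0 - 1 = 0 - 1 = -1)
((1528 - 2259)*(b(37) - 1145) - 2547)*(8*(-14) + 2726) = ((1528 - 2259)*(-1 - 1145) - 2547)*(8*(-14) + 2726) = (-731*(-1146) - 2547)*(-112 + 2726) = (837726 - 2547)*2614 = 835179*2614 = 2183157906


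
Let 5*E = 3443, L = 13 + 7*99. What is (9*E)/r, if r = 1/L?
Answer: 21876822/5 ≈ 4.3754e+6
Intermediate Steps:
L = 706 (L = 13 + 693 = 706)
E = 3443/5 (E = (⅕)*3443 = 3443/5 ≈ 688.60)
r = 1/706 ≈ 0.0014164
(9*E)/r = (9*(3443/5))/(1/706) = (30987/5)*706 = 21876822/5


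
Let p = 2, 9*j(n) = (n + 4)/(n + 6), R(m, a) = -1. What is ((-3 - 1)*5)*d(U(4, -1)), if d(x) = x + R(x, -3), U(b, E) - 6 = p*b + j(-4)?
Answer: -260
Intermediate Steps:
j(n) = (4 + n)/(9*(6 + n)) (j(n) = ((n + 4)/(n + 6))/9 = ((4 + n)/(6 + n))/9 = (4 + n)/(9*(6 + n)))
U(b, E) = 6 + 2*b (U(b, E) = 6 + (2*b + (4 - 4)/(9*(6 - 4))) = 6 + (2*b + (1/9)*0/2) = 6 + (2*b + (1/9)*(1/2)*0) = 6 + (2*b + 0) = 6 + 2*b)
d(x) = -1 + x (d(x) = x - 1 = -1 + x)
((-3 - 1)*5)*d(U(4, -1)) = ((-3 - 1)*5)*(-1 + (6 + 2*4)) = (-4*5)*(-1 + (6 + 8)) = -20*(-1 + 14) = -20*13 = -260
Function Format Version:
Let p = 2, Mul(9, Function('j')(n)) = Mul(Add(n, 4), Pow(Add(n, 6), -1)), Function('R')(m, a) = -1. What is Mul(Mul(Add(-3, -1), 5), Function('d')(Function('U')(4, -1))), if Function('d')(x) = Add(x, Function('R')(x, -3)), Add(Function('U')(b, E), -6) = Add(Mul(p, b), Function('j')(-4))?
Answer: -260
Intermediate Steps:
Function('j')(n) = Mul(Rational(1, 9), Pow(Add(6, n), -1), Add(4, n)) (Function('j')(n) = Mul(Rational(1, 9), Mul(Add(n, 4), Pow(Add(n, 6), -1))) = Mul(Rational(1, 9), Mul(Add(4, n), Pow(Add(6, n), -1))) = Mul(Rational(1, 9), Mul(Pow(Add(6, n), -1), Add(4, n))) = Mul(Rational(1, 9), Pow(Add(6, n), -1), Add(4, n)))
Function('U')(b, E) = Add(6, Mul(2, b)) (Function('U')(b, E) = Add(6, Add(Mul(2, b), Mul(Rational(1, 9), Pow(Add(6, -4), -1), Add(4, -4)))) = Add(6, Add(Mul(2, b), Mul(Rational(1, 9), Pow(2, -1), 0))) = Add(6, Add(Mul(2, b), Mul(Rational(1, 9), Rational(1, 2), 0))) = Add(6, Add(Mul(2, b), 0)) = Add(6, Mul(2, b)))
Function('d')(x) = Add(-1, x) (Function('d')(x) = Add(x, -1) = Add(-1, x))
Mul(Mul(Add(-3, -1), 5), Function('d')(Function('U')(4, -1))) = Mul(Mul(Add(-3, -1), 5), Add(-1, Add(6, Mul(2, 4)))) = Mul(Mul(-4, 5), Add(-1, Add(6, 8))) = Mul(-20, Add(-1, 14)) = Mul(-20, 13) = -260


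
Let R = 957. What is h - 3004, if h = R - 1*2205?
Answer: -4252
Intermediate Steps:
h = -1248 (h = 957 - 1*2205 = 957 - 2205 = -1248)
h - 3004 = -1248 - 3004 = -4252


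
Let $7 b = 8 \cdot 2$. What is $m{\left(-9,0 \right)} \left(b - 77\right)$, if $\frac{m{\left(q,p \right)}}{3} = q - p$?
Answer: $\frac{14121}{7} \approx 2017.3$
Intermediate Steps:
$m{\left(q,p \right)} = - 3 p + 3 q$ ($m{\left(q,p \right)} = 3 \left(q - p\right) = - 3 p + 3 q$)
$b = \frac{16}{7}$ ($b = \frac{8 \cdot 2}{7} = \frac{1}{7} \cdot 16 = \frac{16}{7} \approx 2.2857$)
$m{\left(-9,0 \right)} \left(b - 77\right) = \left(\left(-3\right) 0 + 3 \left(-9\right)\right) \left(\frac{16}{7} - 77\right) = \left(0 - 27\right) \left(- \frac{523}{7}\right) = \left(-27\right) \left(- \frac{523}{7}\right) = \frac{14121}{7}$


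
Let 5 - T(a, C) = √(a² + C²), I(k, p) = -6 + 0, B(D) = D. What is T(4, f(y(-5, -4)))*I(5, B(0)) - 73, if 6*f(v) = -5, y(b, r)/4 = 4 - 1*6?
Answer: -103 + √601 ≈ -78.485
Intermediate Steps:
I(k, p) = -6
y(b, r) = -8 (y(b, r) = 4*(4 - 1*6) = 4*(4 - 6) = 4*(-2) = -8)
f(v) = -⅚ (f(v) = (⅙)*(-5) = -⅚)
T(a, C) = 5 - √(C² + a²) (T(a, C) = 5 - √(a² + C²) = 5 - √(C² + a²))
T(4, f(y(-5, -4)))*I(5, B(0)) - 73 = (5 - √((-⅚)² + 4²))*(-6) - 73 = (5 - √(25/36 + 16))*(-6) - 73 = (5 - √(601/36))*(-6) - 73 = (5 - √601/6)*(-6) - 73 = (-30 + √601) - 73 = -103 + √601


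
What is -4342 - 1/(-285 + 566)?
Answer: -1220103/281 ≈ -4342.0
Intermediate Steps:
-4342 - 1/(-285 + 566) = -4342 - 1/281 = -1220103/281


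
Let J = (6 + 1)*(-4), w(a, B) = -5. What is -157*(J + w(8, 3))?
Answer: 5181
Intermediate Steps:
J = -28 (J = 7*(-4) = -28)
-157*(J + w(8, 3)) = -157*(-28 - 5) = -157*(-33) = 5181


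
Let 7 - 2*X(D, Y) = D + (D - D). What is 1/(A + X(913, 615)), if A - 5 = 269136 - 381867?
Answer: -1/113179 ≈ -8.8356e-6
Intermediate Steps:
X(D, Y) = 7/2 - D/2 (X(D, Y) = 7/2 - (D + (D - D))/2 = 7/2 - (D + 0)/2 = 7/2 - D/2)
A = -112726 (A = 5 + (269136 - 381867) = 5 - 112731 = -112726)
1/(A + X(913, 615)) = 1/(-112726 + (7/2 - ½*913)) = 1/(-112726 + (7/2 - 913/2)) = 1/(-112726 - 453) = 1/(-113179) = -1/113179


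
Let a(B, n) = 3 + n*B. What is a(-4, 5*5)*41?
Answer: -3977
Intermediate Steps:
a(B, n) = 3 + B*n
a(-4, 5*5)*41 = (3 - 20*5)*41 = (3 - 4*25)*41 = (3 - 100)*41 = -97*41 = -3977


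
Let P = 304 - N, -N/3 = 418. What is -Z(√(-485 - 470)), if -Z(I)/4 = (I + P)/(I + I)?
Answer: 2 - 3116*I*√955/955 ≈ 2.0 - 100.83*I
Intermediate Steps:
N = -1254 (N = -3*418 = -1254)
P = 1558 (P = 304 - 1*(-1254) = 304 + 1254 = 1558)
Z(I) = -2*(1558 + I)/I (Z(I) = -4*(I + 1558)/(I + I) = -4*(1558 + I)/(2*I) = -4*(1558 + I)*1/(2*I) = -2*(1558 + I)/I)
-Z(√(-485 - 470)) = -(-2 - 3116/√(-485 - 470)) = -(-2 - 3116*(-I*√955/955)) = -(-2 - (-3116)*I*√955/955) = -(-2 + 3116*I*√955/955) = 2 - 3116*I*√955/955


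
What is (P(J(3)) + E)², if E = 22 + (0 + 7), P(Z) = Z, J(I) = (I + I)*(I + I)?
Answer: 4225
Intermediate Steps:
J(I) = 4*I² (J(I) = (2*I)*(2*I) = 4*I²)
E = 29 (E = 22 + 7 = 29)
(P(J(3)) + E)² = (4*3² + 29)² = (4*9 + 29)² = (36 + 29)² = 65² = 4225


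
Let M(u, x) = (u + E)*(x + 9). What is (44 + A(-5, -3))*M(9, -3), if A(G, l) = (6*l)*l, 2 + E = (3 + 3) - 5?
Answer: 4704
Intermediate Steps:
E = -1 (E = -2 + ((3 + 3) - 5) = -2 + (6 - 5) = -2 + 1 = -1)
M(u, x) = (-1 + u)*(9 + x) (M(u, x) = (u - 1)*(x + 9) = (-1 + u)*(9 + x))
A(G, l) = 6*l²
(44 + A(-5, -3))*M(9, -3) = (44 + 6*(-3)²)*(-9 - 1*(-3) + 9*9 + 9*(-3)) = (44 + 6*9)*(-9 + 3 + 81 - 27) = (44 + 54)*48 = 98*48 = 4704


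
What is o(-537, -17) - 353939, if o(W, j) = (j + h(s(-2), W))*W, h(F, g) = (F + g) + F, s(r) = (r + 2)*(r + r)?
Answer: -56441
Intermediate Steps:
s(r) = 2*r*(2 + r) (s(r) = (2 + r)*(2*r) = 2*r*(2 + r))
h(F, g) = g + 2*F
o(W, j) = W*(W + j) (o(W, j) = (j + (W + 2*(2*(-2)*(2 - 2))))*W = (j + (W + 2*(2*(-2)*0)))*W = (j + (W + 2*0))*W = (j + (W + 0))*W = (j + W)*W = (W + j)*W = W*(W + j))
o(-537, -17) - 353939 = -537*(-537 - 17) - 353939 = -537*(-554) - 353939 = 297498 - 353939 = -56441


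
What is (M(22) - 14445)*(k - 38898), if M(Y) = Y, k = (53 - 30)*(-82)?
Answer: 588227632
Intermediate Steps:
k = -1886 (k = 23*(-82) = -1886)
(M(22) - 14445)*(k - 38898) = (22 - 14445)*(-1886 - 38898) = -14423*(-40784) = 588227632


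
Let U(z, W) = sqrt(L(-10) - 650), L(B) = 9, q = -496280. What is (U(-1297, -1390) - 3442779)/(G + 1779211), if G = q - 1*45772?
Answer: -3442779/1237159 + I*sqrt(641)/1237159 ≈ -2.7828 + 2.0465e-5*I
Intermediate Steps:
U(z, W) = I*sqrt(641) (U(z, W) = sqrt(9 - 650) = sqrt(-641) = I*sqrt(641))
G = -542052 (G = -496280 - 1*45772 = -496280 - 45772 = -542052)
(U(-1297, -1390) - 3442779)/(G + 1779211) = (I*sqrt(641) - 3442779)/(-542052 + 1779211) = (-3442779 + I*sqrt(641))/1237159 = (-3442779 + I*sqrt(641))*(1/1237159) = -3442779/1237159 + I*sqrt(641)/1237159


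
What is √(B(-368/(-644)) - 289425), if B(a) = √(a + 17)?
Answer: √(-14181825 + 7*√861)/7 ≈ 537.98*I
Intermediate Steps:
B(a) = √(17 + a)
√(B(-368/(-644)) - 289425) = √(√(17 - 368/(-644)) - 289425) = √(√(17 - 368*(-1/644)) - 289425) = √(√(17 + 4/7) - 289425) = √(√(123/7) - 289425) = √(√861/7 - 289425) = √(-289425 + √861/7)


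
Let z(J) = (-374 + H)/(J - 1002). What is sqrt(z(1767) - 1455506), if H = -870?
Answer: I*sqrt(94644383390)/255 ≈ 1206.4*I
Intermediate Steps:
z(J) = -1244/(-1002 + J) (z(J) = (-374 - 870)/(J - 1002) = -1244/(-1002 + J))
sqrt(z(1767) - 1455506) = sqrt(-1244/(-1002 + 1767) - 1455506) = sqrt(-1244/765 - 1455506) = sqrt(-1113463334/765) = I*sqrt(94644383390)/255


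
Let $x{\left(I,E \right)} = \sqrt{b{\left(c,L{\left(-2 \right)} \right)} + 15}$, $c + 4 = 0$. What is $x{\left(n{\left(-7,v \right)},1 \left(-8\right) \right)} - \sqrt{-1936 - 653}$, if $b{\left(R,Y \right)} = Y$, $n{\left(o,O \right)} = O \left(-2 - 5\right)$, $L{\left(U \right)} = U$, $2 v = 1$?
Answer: $\sqrt{13} - i \sqrt{2589} \approx 3.6056 - 50.882 i$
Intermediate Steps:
$v = \frac{1}{2}$ ($v = \frac{1}{2} \cdot 1 = \frac{1}{2} \approx 0.5$)
$c = -4$ ($c = -4 + 0 = -4$)
$n{\left(o,O \right)} = - 7 O$ ($n{\left(o,O \right)} = O \left(-7\right) = - 7 O$)
$x{\left(I,E \right)} = \sqrt{13}$ ($x{\left(I,E \right)} = \sqrt{-2 + 15} = \sqrt{13}$)
$x{\left(n{\left(-7,v \right)},1 \left(-8\right) \right)} - \sqrt{-1936 - 653} = \sqrt{13} - \sqrt{-1936 - 653} = \sqrt{13} - \sqrt{-2589} = \sqrt{13} - i \sqrt{2589}$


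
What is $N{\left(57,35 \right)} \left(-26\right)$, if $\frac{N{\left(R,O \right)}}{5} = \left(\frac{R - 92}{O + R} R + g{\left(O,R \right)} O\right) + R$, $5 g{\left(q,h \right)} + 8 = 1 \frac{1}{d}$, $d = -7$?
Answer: $\frac{129675}{46} \approx 2819.0$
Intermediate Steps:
$g{\left(q,h \right)} = - \frac{57}{35}$ ($g{\left(q,h \right)} = - \frac{8}{5} + \frac{1 \frac{1}{-7}}{5} = - \frac{8}{5} + \frac{1 \left(- \frac{1}{7}\right)}{5} = - \frac{8}{5} + \frac{1}{5} \left(- \frac{1}{7}\right) = - \frac{8}{5} - \frac{1}{35} = - \frac{57}{35}$)
$N{\left(R,O \right)} = 5 R - \frac{57 O}{7} + \frac{5 R \left(-92 + R\right)}{O + R}$ ($N{\left(R,O \right)} = 5 \left(\left(\frac{R - 92}{O + R} R - \frac{57 O}{35}\right) + R\right) = 5 \left(\left(\frac{-92 + R}{O + R} R - \frac{57 O}{35}\right) + R\right) = 5 \left(\left(\frac{R \left(-92 + R\right)}{O + R} - \frac{57 O}{35}\right) + R\right) = 5 \left(\left(- \frac{57 O}{35} + \frac{R \left(-92 + R\right)}{O + R}\right) + R\right) = 5 \left(R - \frac{57 O}{35} + \frac{R \left(-92 + R\right)}{O + R}\right) = 5 R - \frac{57 O}{7} + \frac{5 R \left(-92 + R\right)}{O + R}$)
$N{\left(57,35 \right)} \left(-26\right) = \frac{\left(-3220\right) 57 - 57 \cdot 35^{2} + 70 \cdot 57^{2} - 770 \cdot 57}{7 \left(35 + 57\right)} \left(-26\right) = \frac{-183540 - 69825 + 70 \cdot 3249 - 43890}{7 \cdot 92} \left(-26\right) = \frac{1}{7} \cdot \frac{1}{92} \left(-183540 - 69825 + 227430 - 43890\right) \left(-26\right) = \frac{1}{7} \cdot \frac{1}{92} \left(-69825\right) \left(-26\right) = \left(- \frac{9975}{92}\right) \left(-26\right) = \frac{129675}{46}$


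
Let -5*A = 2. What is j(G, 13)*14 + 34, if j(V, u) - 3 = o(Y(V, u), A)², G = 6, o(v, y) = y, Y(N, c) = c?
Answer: 1956/25 ≈ 78.240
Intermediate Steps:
A = -⅖ (A = -⅕*2 = -⅖ ≈ -0.40000)
j(V, u) = 79/25 (j(V, u) = 3 + (-⅖)² = 3 + 4/25 = 79/25)
j(G, 13)*14 + 34 = (79/25)*14 + 34 = 1106/25 + 34 = 1956/25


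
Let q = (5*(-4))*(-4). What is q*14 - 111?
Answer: 1009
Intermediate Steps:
q = 80 (q = -20*(-4) = 80)
q*14 - 111 = 80*14 - 111 = 1120 - 111 = 1009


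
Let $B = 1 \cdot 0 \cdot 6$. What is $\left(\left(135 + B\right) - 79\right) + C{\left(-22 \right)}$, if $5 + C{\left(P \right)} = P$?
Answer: $29$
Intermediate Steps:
$B = 0$ ($B = 0 \cdot 6 = 0$)
$C{\left(P \right)} = -5 + P$
$\left(\left(135 + B\right) - 79\right) + C{\left(-22 \right)} = \left(\left(135 + 0\right) - 79\right) - 27 = \left(135 - 79\right) - 27 = 56 - 27 = 29$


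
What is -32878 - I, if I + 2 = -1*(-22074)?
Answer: -54950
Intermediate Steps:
I = 22072 (I = -2 - 1*(-22074) = -2 + 22074 = 22072)
-32878 - I = -32878 - 1*22072 = -32878 - 22072 = -54950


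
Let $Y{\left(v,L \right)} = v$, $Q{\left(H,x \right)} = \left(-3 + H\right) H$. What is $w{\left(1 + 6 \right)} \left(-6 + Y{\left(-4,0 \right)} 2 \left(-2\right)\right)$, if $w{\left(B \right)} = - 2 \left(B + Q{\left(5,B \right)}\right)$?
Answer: $-340$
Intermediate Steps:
$Q{\left(H,x \right)} = H \left(-3 + H\right)$
$w{\left(B \right)} = -20 - 2 B$ ($w{\left(B \right)} = - 2 \left(B + 5 \left(-3 + 5\right)\right) = - 2 \left(B + 5 \cdot 2\right) = - 2 \left(B + 10\right) = - 2 \left(10 + B\right) = -20 - 2 B$)
$w{\left(1 + 6 \right)} \left(-6 + Y{\left(-4,0 \right)} 2 \left(-2\right)\right) = \left(-20 - 2 \left(1 + 6\right)\right) \left(-6 + \left(-4\right) 2 \left(-2\right)\right) = \left(-20 - 14\right) \left(-6 - -16\right) = \left(-20 - 14\right) \left(-6 + 16\right) = \left(-34\right) 10 = -340$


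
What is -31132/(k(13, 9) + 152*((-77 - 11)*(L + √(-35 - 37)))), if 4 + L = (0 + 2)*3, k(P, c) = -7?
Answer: 19373516/316234771 - 58105344*I*√2/316234771 ≈ 0.061263 - 0.25985*I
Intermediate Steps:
L = 2 (L = -4 + (0 + 2)*3 = -4 + 2*3 = -4 + 6 = 2)
-31132/(k(13, 9) + 152*((-77 - 11)*(L + √(-35 - 37)))) = -31132/(-7 + 152*((-77 - 11)*(2 + √(-35 - 37)))) = -31132/(-7 + 152*(-88*(2 + √(-72)))) = -31132/(-7 + 152*(-88*(2 + 6*I*√2))) = -31132/(-7 + 152*(-176 - 528*I*√2)) = -31132/(-7 + (-26752 - 80256*I*√2)) = -31132/(-26759 - 80256*I*√2)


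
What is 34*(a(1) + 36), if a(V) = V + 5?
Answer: 1428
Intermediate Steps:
a(V) = 5 + V
34*(a(1) + 36) = 34*((5 + 1) + 36) = 34*(6 + 36) = 34*42 = 1428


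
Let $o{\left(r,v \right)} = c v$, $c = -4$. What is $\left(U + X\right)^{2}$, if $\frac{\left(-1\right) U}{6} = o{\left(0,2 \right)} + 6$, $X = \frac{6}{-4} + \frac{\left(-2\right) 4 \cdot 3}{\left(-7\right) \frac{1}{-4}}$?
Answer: $\frac{2025}{196} \approx 10.332$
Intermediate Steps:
$o{\left(r,v \right)} = - 4 v$
$X = - \frac{213}{14}$ ($X = 6 \left(- \frac{1}{4}\right) + \frac{\left(-8\right) 3}{\left(-7\right) \left(- \frac{1}{4}\right)} = - \frac{3}{2} - \frac{24}{\frac{7}{4}} = - \frac{3}{2} - \frac{96}{7} = - \frac{213}{14} \approx -15.214$)
$U = 12$ ($U = - 6 \left(\left(-4\right) 2 + 6\right) = - 6 \left(-8 + 6\right) = \left(-6\right) \left(-2\right) = 12$)
$\left(U + X\right)^{2} = \left(12 - \frac{213}{14}\right)^{2} = \left(- \frac{45}{14}\right)^{2} = \frac{2025}{196}$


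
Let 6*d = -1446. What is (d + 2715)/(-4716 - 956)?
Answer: -1237/2836 ≈ -0.43618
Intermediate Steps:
d = -241 (d = (1/6)*(-1446) = -241)
(d + 2715)/(-4716 - 956) = (-241 + 2715)/(-4716 - 956) = 2474/(-5672) = 2474*(-1/5672) = -1237/2836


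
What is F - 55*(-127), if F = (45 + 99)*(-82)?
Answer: -4823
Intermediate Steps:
F = -11808 (F = 144*(-82) = -11808)
F - 55*(-127) = -11808 - 55*(-127) = -11808 + 6985 = -4823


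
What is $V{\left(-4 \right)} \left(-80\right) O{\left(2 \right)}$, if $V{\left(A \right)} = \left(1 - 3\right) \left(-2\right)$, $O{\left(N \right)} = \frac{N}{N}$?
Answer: $-320$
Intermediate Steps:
$O{\left(N \right)} = 1$
$V{\left(A \right)} = 4$ ($V{\left(A \right)} = \left(-2\right) \left(-2\right) = 4$)
$V{\left(-4 \right)} \left(-80\right) O{\left(2 \right)} = 4 \left(-80\right) 1 = \left(-320\right) 1 = -320$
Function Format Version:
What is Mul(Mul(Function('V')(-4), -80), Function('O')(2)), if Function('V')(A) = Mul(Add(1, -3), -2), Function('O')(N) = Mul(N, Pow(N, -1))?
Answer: -320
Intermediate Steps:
Function('O')(N) = 1
Function('V')(A) = 4 (Function('V')(A) = Mul(-2, -2) = 4)
Mul(Mul(Function('V')(-4), -80), Function('O')(2)) = Mul(Mul(4, -80), 1) = Mul(-320, 1) = -320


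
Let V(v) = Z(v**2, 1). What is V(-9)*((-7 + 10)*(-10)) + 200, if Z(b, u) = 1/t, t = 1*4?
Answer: 385/2 ≈ 192.50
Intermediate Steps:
t = 4
Z(b, u) = 1/4
V(v) = 1/4
V(-9)*((-7 + 10)*(-10)) + 200 = ((-7 + 10)*(-10))/4 + 200 = (3*(-10))/4 + 200 = (1/4)*(-30) + 200 = -15/2 + 200 = 385/2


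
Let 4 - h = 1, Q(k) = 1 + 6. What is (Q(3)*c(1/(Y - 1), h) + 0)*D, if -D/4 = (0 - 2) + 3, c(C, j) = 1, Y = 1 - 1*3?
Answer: -28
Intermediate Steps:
Q(k) = 7
Y = -2 (Y = 1 - 3 = -2)
h = 3 (h = 4 - 1*1 = 4 - 1 = 3)
D = -4 (D = -4*((0 - 2) + 3) = -4*(-2 + 3) = -4*1 = -4)
(Q(3)*c(1/(Y - 1), h) + 0)*D = (7*1 + 0)*(-4) = (7 + 0)*(-4) = 7*(-4) = -28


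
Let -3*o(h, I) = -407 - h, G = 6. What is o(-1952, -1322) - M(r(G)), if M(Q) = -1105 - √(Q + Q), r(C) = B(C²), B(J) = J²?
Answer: 590 + 36*√2 ≈ 640.91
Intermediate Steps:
o(h, I) = 407/3 + h/3 (o(h, I) = -(-407 - h)/3 = 407/3 + h/3)
r(C) = C⁴ (r(C) = (C²)² = C⁴)
M(Q) = -1105 - √2*√Q (M(Q) = -1105 - √(2*Q) = -1105 - √2*√Q)
o(-1952, -1322) - M(r(G)) = (407/3 + (⅓)*(-1952)) - (-1105 - √2*√(6⁴)) = (407/3 - 1952/3) - (-1105 - √2*√1296) = -515 - (-1105 - 1*√2*36) = -515 - (-1105 - 36*√2) = -515 + (1105 + 36*√2) = 590 + 36*√2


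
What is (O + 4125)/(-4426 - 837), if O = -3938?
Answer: -187/5263 ≈ -0.035531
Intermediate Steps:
(O + 4125)/(-4426 - 837) = (-3938 + 4125)/(-4426 - 837) = 187/(-5263) = 187*(-1/5263) = -187/5263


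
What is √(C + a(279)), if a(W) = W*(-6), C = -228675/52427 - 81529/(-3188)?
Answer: I*√11542604534149062079/83568638 ≈ 40.654*I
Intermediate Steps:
C = 3545304983/167137276 (C = -228675*1/52427 - 81529*(-1/3188) = -228675/52427 + 81529/3188 = 3545304983/167137276 ≈ 21.212)
a(W) = -6*W
√(C + a(279)) = √(3545304983/167137276 - 6*279) = √(3545304983/167137276 - 1674) = √(-276242495041/167137276) = I*√11542604534149062079/83568638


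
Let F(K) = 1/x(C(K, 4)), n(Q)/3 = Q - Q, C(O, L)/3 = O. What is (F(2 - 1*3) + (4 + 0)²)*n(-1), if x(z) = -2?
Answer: 0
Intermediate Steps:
C(O, L) = 3*O
n(Q) = 0 (n(Q) = 3*(Q - Q) = 3*0 = 0)
F(K) = -½ (F(K) = 1/(-2) = -½)
(F(2 - 1*3) + (4 + 0)²)*n(-1) = (-½ + (4 + 0)²)*0 = (-½ + 4²)*0 = (-½ + 16)*0 = (31/2)*0 = 0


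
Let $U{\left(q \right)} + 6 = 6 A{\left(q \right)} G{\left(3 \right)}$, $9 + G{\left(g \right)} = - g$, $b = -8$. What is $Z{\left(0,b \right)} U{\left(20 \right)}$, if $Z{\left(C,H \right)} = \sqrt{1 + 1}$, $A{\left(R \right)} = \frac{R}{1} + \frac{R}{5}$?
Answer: $- 1734 \sqrt{2} \approx -2452.2$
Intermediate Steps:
$A{\left(R \right)} = \frac{6 R}{5}$ ($A{\left(R \right)} = R 1 + R \frac{1}{5} = R + \frac{R}{5} = \frac{6 R}{5}$)
$G{\left(g \right)} = -9 - g$
$U{\left(q \right)} = -6 - \frac{432 q}{5}$ ($U{\left(q \right)} = -6 + 6 \frac{6 q}{5} \left(-9 - 3\right) = -6 + \frac{36 q}{5} \left(-9 - 3\right) = -6 + \frac{36 q}{5} \left(-12\right) = -6 - \frac{432 q}{5}$)
$Z{\left(C,H \right)} = \sqrt{2}$
$Z{\left(0,b \right)} U{\left(20 \right)} = \sqrt{2} \left(-6 - 1728\right) = \sqrt{2} \left(-1734\right) = - 1734 \sqrt{2}$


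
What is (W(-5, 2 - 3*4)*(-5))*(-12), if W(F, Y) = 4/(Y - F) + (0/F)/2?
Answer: -48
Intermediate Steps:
W(F, Y) = 4/(Y - F) (W(F, Y) = 4/(Y - F) + 0*(1/2) = 4/(Y - F) + 0 = 4/(Y - F))
(W(-5, 2 - 3*4)*(-5))*(-12) = (-4/(-5 - (2 - 3*4))*(-5))*(-12) = (-4/(-5 - (2 - 12))*(-5))*(-12) = (-4/(-5 - 1*(-10))*(-5))*(-12) = (-4/(-5 + 10)*(-5))*(-12) = (-4/5*(-5))*(-12) = (-4*1/5*(-5))*(-12) = -4/5*(-5)*(-12) = 4*(-12) = -48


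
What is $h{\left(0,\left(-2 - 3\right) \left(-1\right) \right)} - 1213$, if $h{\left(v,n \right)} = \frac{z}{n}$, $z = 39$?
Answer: $- \frac{6026}{5} \approx -1205.2$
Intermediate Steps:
$h{\left(v,n \right)} = \frac{39}{n}$
$h{\left(0,\left(-2 - 3\right) \left(-1\right) \right)} - 1213 = \frac{39}{\left(-2 - 3\right) \left(-1\right)} - 1213 = \frac{39}{\left(-5\right) \left(-1\right)} - 1213 = \frac{39}{5} - 1213 = - \frac{6026}{5}$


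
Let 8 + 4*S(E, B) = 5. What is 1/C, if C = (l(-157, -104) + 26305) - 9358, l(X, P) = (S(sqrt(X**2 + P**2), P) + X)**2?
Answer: 16/669313 ≈ 2.3905e-5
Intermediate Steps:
S(E, B) = -3/4 (S(E, B) = -2 + (1/4)*5 = -2 + 5/4 = -3/4)
l(X, P) = (-3/4 + X)**2
C = 669313/16 (C = ((-3 + 4*(-157))**2/16 + 26305) - 9358 = ((-3 - 628)**2/16 + 26305) - 9358 = ((1/16)*(-631)**2 + 26305) - 9358 = ((1/16)*398161 + 26305) - 9358 = (398161/16 + 26305) - 9358 = 819041/16 - 9358 = 669313/16 ≈ 41832.)
1/C = 1/(669313/16) = 16/669313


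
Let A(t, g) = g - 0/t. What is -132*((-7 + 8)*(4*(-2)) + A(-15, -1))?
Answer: 1188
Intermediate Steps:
A(t, g) = g (A(t, g) = g - 1*0 = g + 0 = g)
-132*((-7 + 8)*(4*(-2)) + A(-15, -1)) = -132*((-7 + 8)*(4*(-2)) - 1) = -132*(1*(-8) - 1) = -132*(-8 - 1) = -132*(-9) = 1188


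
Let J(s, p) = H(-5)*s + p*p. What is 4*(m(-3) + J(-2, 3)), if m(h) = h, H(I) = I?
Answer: 64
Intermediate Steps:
J(s, p) = p² - 5*s (J(s, p) = -5*s + p*p = -5*s + p² = p² - 5*s)
4*(m(-3) + J(-2, 3)) = 4*(-3 + (3² - 5*(-2))) = 4*(-3 + (9 + 10)) = 4*(-3 + 19) = 4*16 = 64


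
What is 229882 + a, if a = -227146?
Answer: 2736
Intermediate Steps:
229882 + a = 229882 - 227146 = 2736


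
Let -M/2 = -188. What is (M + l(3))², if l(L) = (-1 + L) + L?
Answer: 145161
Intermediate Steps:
M = 376 (M = -2*(-188) = 376)
l(L) = -1 + 2*L
(M + l(3))² = (376 + (-1 + 2*3))² = (376 + (-1 + 6))² = (376 + 5)² = 381² = 145161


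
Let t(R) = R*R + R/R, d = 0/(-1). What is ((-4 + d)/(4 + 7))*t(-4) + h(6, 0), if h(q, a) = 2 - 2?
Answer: -68/11 ≈ -6.1818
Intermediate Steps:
d = 0 (d = 0*(-1) = 0)
h(q, a) = 0
t(R) = 1 + R² (t(R) = R² + 1 = 1 + R²)
((-4 + d)/(4 + 7))*t(-4) + h(6, 0) = ((-4 + 0)/(4 + 7))*(1 + (-4)²) + 0 = (-4/11)*(1 + 16) + 0 = -4*1/11*17 + 0 = -4/11*17 + 0 = -68/11 + 0 = -68/11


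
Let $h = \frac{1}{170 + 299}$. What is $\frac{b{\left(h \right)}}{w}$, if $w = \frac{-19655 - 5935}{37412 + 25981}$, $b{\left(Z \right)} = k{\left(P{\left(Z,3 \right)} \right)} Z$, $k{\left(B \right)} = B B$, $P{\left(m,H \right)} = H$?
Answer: $- \frac{190179}{4000570} \approx -0.047538$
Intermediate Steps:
$k{\left(B \right)} = B^{2}$
$h = \frac{1}{469} \approx 0.0021322$
$b{\left(Z \right)} = 9 Z$ ($b{\left(Z \right)} = 3^{2} Z = 9 Z$)
$w = - \frac{8530}{21131}$ ($w = - \frac{25590}{63393} = \left(-25590\right) \frac{1}{63393} = - \frac{8530}{21131} \approx -0.40367$)
$\frac{b{\left(h \right)}}{w} = \frac{9 \cdot \frac{1}{469}}{- \frac{8530}{21131}} = \frac{9}{469} \left(- \frac{21131}{8530}\right) = - \frac{190179}{4000570}$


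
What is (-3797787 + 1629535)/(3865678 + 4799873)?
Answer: -2168252/8665551 ≈ -0.25022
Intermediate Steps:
(-3797787 + 1629535)/(3865678 + 4799873) = -2168252/8665551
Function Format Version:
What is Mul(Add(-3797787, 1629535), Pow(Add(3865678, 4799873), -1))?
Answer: Rational(-2168252, 8665551) ≈ -0.25022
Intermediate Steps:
Mul(Add(-3797787, 1629535), Pow(Add(3865678, 4799873), -1)) = Mul(-2168252, Pow(8665551, -1)) = Mul(-2168252, Rational(1, 8665551)) = Rational(-2168252, 8665551)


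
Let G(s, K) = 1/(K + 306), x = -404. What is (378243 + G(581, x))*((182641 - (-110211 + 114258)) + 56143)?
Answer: 8701187220181/98 ≈ 8.8788e+10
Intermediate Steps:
G(s, K) = 1/(306 + K)
(378243 + G(581, x))*((182641 - (-110211 + 114258)) + 56143) = (378243 + 1/(306 - 404))*((182641 - (-110211 + 114258)) + 56143) = (378243 + 1/(-98))*((182641 - 1*4047) + 56143) = (378243 - 1/98)*((182641 - 4047) + 56143) = 37067813*(178594 + 56143)/98 = (37067813/98)*234737 = 8701187220181/98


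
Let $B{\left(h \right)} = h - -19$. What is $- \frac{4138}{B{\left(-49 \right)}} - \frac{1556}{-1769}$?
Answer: $\frac{3683401}{26535} \approx 138.81$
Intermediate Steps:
$B{\left(h \right)} = 19 + h$ ($B{\left(h \right)} = h + 19 = 19 + h$)
$- \frac{4138}{B{\left(-49 \right)}} - \frac{1556}{-1769} = - \frac{4138}{19 - 49} - \frac{1556}{-1769} = - \frac{4138}{-30} - - \frac{1556}{1769} = \left(-4138\right) \left(- \frac{1}{30}\right) + \frac{1556}{1769} = \frac{2069}{15} + \frac{1556}{1769} = \frac{3683401}{26535}$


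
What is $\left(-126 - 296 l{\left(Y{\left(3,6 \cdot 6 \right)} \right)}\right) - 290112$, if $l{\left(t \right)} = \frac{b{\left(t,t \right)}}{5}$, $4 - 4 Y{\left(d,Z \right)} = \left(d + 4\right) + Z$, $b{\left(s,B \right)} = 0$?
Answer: $-290238$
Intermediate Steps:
$Y{\left(d,Z \right)} = - \frac{Z}{4} - \frac{d}{4}$ ($Y{\left(d,Z \right)} = 1 - \frac{\left(d + 4\right) + Z}{4} = 1 - \frac{\left(4 + d\right) + Z}{4} = 1 - \frac{4 + Z + d}{4} = 1 - \left(1 + \frac{Z}{4} + \frac{d}{4}\right) = - \frac{Z}{4} - \frac{d}{4}$)
$l{\left(t \right)} = 0$ ($l{\left(t \right)} = \frac{0}{5} = 0 \cdot \frac{1}{5} = 0$)
$\left(-126 - 296 l{\left(Y{\left(3,6 \cdot 6 \right)} \right)}\right) - 290112 = \left(-126 - 0\right) - 290112 = \left(-126 + 0\right) - 290112 = -126 - 290112 = -290238$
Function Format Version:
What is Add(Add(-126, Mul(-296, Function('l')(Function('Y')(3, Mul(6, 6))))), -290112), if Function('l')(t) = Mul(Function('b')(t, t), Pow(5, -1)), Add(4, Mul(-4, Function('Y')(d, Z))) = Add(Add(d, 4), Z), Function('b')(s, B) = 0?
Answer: -290238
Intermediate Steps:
Function('Y')(d, Z) = Add(Mul(Rational(-1, 4), Z), Mul(Rational(-1, 4), d)) (Function('Y')(d, Z) = Add(1, Mul(Rational(-1, 4), Add(Add(d, 4), Z))) = Add(1, Mul(Rational(-1, 4), Add(Add(4, d), Z))) = Add(1, Mul(Rational(-1, 4), Add(4, Z, d))) = Add(1, Add(-1, Mul(Rational(-1, 4), Z), Mul(Rational(-1, 4), d))) = Add(Mul(Rational(-1, 4), Z), Mul(Rational(-1, 4), d)))
Function('l')(t) = 0 (Function('l')(t) = Mul(0, Pow(5, -1)) = Mul(0, Rational(1, 5)) = 0)
Add(Add(-126, Mul(-296, Function('l')(Function('Y')(3, Mul(6, 6))))), -290112) = Add(Add(-126, Mul(-296, 0)), -290112) = Add(Add(-126, 0), -290112) = Add(-126, -290112) = -290238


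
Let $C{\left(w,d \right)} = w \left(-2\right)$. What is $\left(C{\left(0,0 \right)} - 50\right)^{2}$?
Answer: $2500$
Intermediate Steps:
$C{\left(w,d \right)} = - 2 w$
$\left(C{\left(0,0 \right)} - 50\right)^{2} = \left(\left(-2\right) 0 - 50\right)^{2} = \left(0 - 50\right)^{2} = \left(-50\right)^{2} = 2500$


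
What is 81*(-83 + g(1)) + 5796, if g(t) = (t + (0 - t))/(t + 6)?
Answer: -927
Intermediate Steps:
g(t) = 0 (g(t) = (t - t)/(6 + t) = 0/(6 + t) = 0)
81*(-83 + g(1)) + 5796 = 81*(-83 + 0) + 5796 = 81*(-83) + 5796 = -6723 + 5796 = -927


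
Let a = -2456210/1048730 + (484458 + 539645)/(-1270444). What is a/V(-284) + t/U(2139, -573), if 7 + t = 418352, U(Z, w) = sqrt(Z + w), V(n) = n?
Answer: 24673439979/2225812806224 + 418345*sqrt(174)/522 ≈ 10572.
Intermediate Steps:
t = 418345 (t = -7 + 418352 = 418345)
a = -24673439979/7837369036 (a = -2456210*1/1048730 + 1024103*(-1/1270444) = -245621/104873 - 1024103/1270444 = -24673439979/7837369036 ≈ -3.1482)
a/V(-284) + t/U(2139, -573) = -24673439979/7837369036/(-284) + 418345/(sqrt(2139 - 573)) = -24673439979/7837369036*(-1/284) + 418345/(sqrt(1566)) = 24673439979/2225812806224 + 418345/((3*sqrt(174))) = 24673439979/2225812806224 + 418345*(sqrt(174)/522) = 24673439979/2225812806224 + 418345*sqrt(174)/522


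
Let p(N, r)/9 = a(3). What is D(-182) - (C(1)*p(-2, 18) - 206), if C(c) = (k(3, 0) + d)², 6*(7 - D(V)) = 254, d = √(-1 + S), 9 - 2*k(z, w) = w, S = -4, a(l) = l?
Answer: -2893/12 - 243*I*√5 ≈ -241.08 - 543.36*I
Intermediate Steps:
p(N, r) = 27 (p(N, r) = 9*3 = 27)
k(z, w) = 9/2 - w/2
d = I*√5 (d = √(-1 - 4) = √(-5) = I*√5 ≈ 2.2361*I)
D(V) = -106/3 (D(V) = 7 - ⅙*254 = 7 - 127/3 = -106/3)
C(c) = (9/2 + I*√5)² (C(c) = ((9/2 - ½*0) + I*√5)² = ((9/2 + 0) + I*√5)² = (9/2 + I*√5)²)
D(-182) - (C(1)*p(-2, 18) - 206) = -106/3 - ((61/4 + 9*I*√5)*27 - 206) = -106/3 - ((1647/4 + 243*I*√5) - 206) = -106/3 - (823/4 + 243*I*√5) = -106/3 + (-823/4 - 243*I*√5) = -2893/12 - 243*I*√5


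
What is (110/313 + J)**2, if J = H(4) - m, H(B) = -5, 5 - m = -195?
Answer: 4103043025/97969 ≈ 41881.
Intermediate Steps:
m = 200 (m = 5 - 1*(-195) = 5 + 195 = 200)
J = -205 (J = -5 - 1*200 = -5 - 200 = -205)
(110/313 + J)**2 = (110/313 - 205)**2 = (-64055/313)**2 = 4103043025/97969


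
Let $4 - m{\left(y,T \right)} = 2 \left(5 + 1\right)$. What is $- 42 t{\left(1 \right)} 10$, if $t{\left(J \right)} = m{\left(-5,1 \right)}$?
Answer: $3360$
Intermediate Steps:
$m{\left(y,T \right)} = -8$ ($m{\left(y,T \right)} = 4 - 2 \left(5 + 1\right) = 4 - 2 \cdot 6 = 4 - 12 = -8$)
$t{\left(J \right)} = -8$
$- 42 t{\left(1 \right)} 10 = \left(-42\right) \left(-8\right) 10 = 336 \cdot 10 = 3360$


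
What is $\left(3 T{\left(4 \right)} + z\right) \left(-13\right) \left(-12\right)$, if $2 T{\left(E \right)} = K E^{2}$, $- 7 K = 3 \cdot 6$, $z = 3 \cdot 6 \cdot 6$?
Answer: $\frac{50544}{7} \approx 7220.6$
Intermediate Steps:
$z = 108$ ($z = 18 \cdot 6 = 108$)
$K = - \frac{18}{7}$ ($K = - \frac{3 \cdot 6}{7} = \left(- \frac{1}{7}\right) 18 = - \frac{18}{7} \approx -2.5714$)
$T{\left(E \right)} = - \frac{9 E^{2}}{7}$ ($T{\left(E \right)} = \frac{\left(- \frac{18}{7}\right) E^{2}}{2} = - \frac{9 E^{2}}{7}$)
$\left(3 T{\left(4 \right)} + z\right) \left(-13\right) \left(-12\right) = \left(3 \left(- \frac{9 \cdot 4^{2}}{7}\right) + 108\right) \left(-13\right) \left(-12\right) = \left(3 \left(\left(- \frac{9}{7}\right) 16\right) + 108\right) \left(-13\right) \left(-12\right) = \left(3 \left(- \frac{144}{7}\right) + 108\right) \left(-13\right) \left(-12\right) = \left(- \frac{432}{7} + 108\right) \left(-13\right) \left(-12\right) = \frac{324}{7} \left(-13\right) \left(-12\right) = \left(- \frac{4212}{7}\right) \left(-12\right) = \frac{50544}{7}$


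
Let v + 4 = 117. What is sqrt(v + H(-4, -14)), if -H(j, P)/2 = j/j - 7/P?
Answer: sqrt(110) ≈ 10.488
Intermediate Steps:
H(j, P) = -2 + 14/P (H(j, P) = -2*(j/j - 7/P) = -2*(1 - 7/P) = -2 + 14/P)
v = 113 (v = -4 + 117 = 113)
sqrt(v + H(-4, -14)) = sqrt(113 + (-2 + 14/(-14))) = sqrt(113 + (-2 + 14*(-1/14))) = sqrt(113 + (-2 - 1)) = sqrt(113 - 3) = sqrt(110)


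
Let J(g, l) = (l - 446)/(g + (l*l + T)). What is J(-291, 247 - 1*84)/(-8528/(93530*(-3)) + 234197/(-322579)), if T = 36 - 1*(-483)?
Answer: 64359349185/4239203427977 ≈ 0.015182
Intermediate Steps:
T = 519 (T = 36 + 483 = 519)
J(g, l) = (-446 + l)/(519 + g + l**2) (J(g, l) = (l - 446)/(g + (l*l + 519)) = (-446 + l)/(g + (l**2 + 519)) = (-446 + l)/(g + (519 + l**2)) = (-446 + l)/(519 + g + l**2))
J(-291, 247 - 1*84)/(-8528/(93530*(-3)) + 234197/(-322579)) = ((-446 + (247 - 1*84))/(519 - 291 + (247 - 1*84)**2))/(-8528/(93530*(-3)) + 234197/(-322579)) = ((-446 + (247 - 84))/(519 - 291 + (247 - 84)**2))/(-8528/(-280590) + 234197*(-1/322579)) = ((-446 + 163)/(519 - 291 + 163**2))/(-8528*(-1/280590) - 234197/322579) = (-283/(519 - 291 + 26569))/(4264/140295 - 234197/322579) = (-283/26797)/(-158196941/227418195) = ((1/26797)*(-283))*(-227418195/158196941) = -283/26797*(-227418195/158196941) = 64359349185/4239203427977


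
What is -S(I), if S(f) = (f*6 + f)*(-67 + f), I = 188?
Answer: -159236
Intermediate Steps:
S(f) = 7*f*(-67 + f) (S(f) = (6*f + f)*(-67 + f) = (7*f)*(-67 + f) = 7*f*(-67 + f))
-S(I) = -7*188*(-67 + 188) = -7*188*121 = -1*159236 = -159236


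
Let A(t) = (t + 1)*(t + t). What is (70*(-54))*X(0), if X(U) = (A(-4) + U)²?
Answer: -2177280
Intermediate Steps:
A(t) = 2*t*(1 + t) (A(t) = (1 + t)*(2*t) = 2*t*(1 + t))
X(U) = (24 + U)² (X(U) = (2*(-4)*(1 - 4) + U)² = (2*(-4)*(-3) + U)² = (24 + U)²)
(70*(-54))*X(0) = (70*(-54))*(24 + 0)² = -3780*24² = -3780*576 = -2177280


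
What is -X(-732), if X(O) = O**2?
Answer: -535824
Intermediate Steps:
-X(-732) = -1*(-732)**2 = -1*535824 = -535824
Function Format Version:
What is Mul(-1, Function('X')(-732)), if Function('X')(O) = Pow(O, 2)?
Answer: -535824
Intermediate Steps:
Mul(-1, Function('X')(-732)) = Mul(-1, Pow(-732, 2)) = Mul(-1, 535824) = -535824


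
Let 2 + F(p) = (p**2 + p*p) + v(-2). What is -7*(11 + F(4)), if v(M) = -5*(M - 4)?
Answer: -497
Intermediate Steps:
v(M) = 20 - 5*M (v(M) = -5*(-4 + M) = 20 - 5*M)
F(p) = 28 + 2*p**2 (F(p) = -2 + ((p**2 + p*p) + (20 - 5*(-2))) = -2 + ((p**2 + p**2) + (20 + 10)) = -2 + (2*p**2 + 30) = -2 + (30 + 2*p**2) = 28 + 2*p**2)
-7*(11 + F(4)) = -7*(11 + (28 + 2*4**2)) = -7*(11 + (28 + 2*16)) = -7*(11 + (28 + 32)) = -7*(11 + 60) = -7*71 = -497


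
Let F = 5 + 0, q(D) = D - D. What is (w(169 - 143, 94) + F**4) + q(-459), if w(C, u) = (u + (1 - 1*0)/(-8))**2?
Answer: 604001/64 ≈ 9437.5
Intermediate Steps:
q(D) = 0
F = 5
w(C, u) = (-1/8 + u)**2 (w(C, u) = (u + (1 + 0)*(-1/8))**2 = (u + 1*(-1/8))**2 = (u - 1/8)**2 = (-1/8 + u)**2)
(w(169 - 143, 94) + F**4) + q(-459) = ((-1 + 8*94)**2/64 + 5**4) + 0 = ((-1 + 752)**2/64 + 625) + 0 = ((1/64)*751**2 + 625) + 0 = ((1/64)*564001 + 625) + 0 = (564001/64 + 625) + 0 = 604001/64 + 0 = 604001/64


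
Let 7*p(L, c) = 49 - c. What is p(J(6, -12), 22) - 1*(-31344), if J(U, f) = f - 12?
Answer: 219435/7 ≈ 31348.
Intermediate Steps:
J(U, f) = -12 + f
p(L, c) = 7 - c/7 (p(L, c) = (49 - c)/7 = 7 - c/7)
p(J(6, -12), 22) - 1*(-31344) = (7 - ⅐*22) - 1*(-31344) = (7 - 22/7) + 31344 = 27/7 + 31344 = 219435/7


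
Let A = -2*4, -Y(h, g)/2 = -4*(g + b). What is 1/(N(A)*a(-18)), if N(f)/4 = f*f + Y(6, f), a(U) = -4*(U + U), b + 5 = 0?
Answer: -1/23040 ≈ -4.3403e-5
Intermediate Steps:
b = -5 (b = -5 + 0 = -5)
Y(h, g) = -40 + 8*g (Y(h, g) = -(-8)*(g - 5) = -(-8)*(-5 + g) = -2*(20 - 4*g) = -40 + 8*g)
a(U) = -8*U
A = -8
N(f) = -160 + 4*f**2 + 32*f (N(f) = 4*(f*f + (-40 + 8*f)) = 4*(f**2 + (-40 + 8*f)) = 4*(-40 + f**2 + 8*f) = -160 + 4*f**2 + 32*f)
1/(N(A)*a(-18)) = 1/((-160 + 4*(-8)**2 + 32*(-8))*(-8*(-18))) = 1/((-160 + 4*64 - 256)*144) = 1/((-160 + 256 - 256)*144) = 1/(-160*144) = 1/(-23040) = -1/23040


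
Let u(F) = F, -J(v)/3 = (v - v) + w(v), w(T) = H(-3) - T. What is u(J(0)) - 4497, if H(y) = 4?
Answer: -4509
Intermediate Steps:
w(T) = 4 - T
J(v) = -12 + 3*v (J(v) = -3*((v - v) + (4 - v)) = -3*(0 + (4 - v)) = -3*(4 - v) = -12 + 3*v)
u(J(0)) - 4497 = (-12 + 3*0) - 4497 = (-12 + 0) - 4497 = -12 - 4497 = -4509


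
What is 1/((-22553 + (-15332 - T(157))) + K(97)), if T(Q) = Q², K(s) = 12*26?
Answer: -1/62222 ≈ -1.6071e-5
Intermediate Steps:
K(s) = 312
1/((-22553 + (-15332 - T(157))) + K(97)) = 1/((-22553 + (-15332 - 1*157²)) + 312) = 1/((-22553 + (-15332 - 1*24649)) + 312) = 1/((-22553 + (-15332 - 24649)) + 312) = 1/((-22553 - 39981) + 312) = 1/(-62534 + 312) = 1/(-62222) = -1/62222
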